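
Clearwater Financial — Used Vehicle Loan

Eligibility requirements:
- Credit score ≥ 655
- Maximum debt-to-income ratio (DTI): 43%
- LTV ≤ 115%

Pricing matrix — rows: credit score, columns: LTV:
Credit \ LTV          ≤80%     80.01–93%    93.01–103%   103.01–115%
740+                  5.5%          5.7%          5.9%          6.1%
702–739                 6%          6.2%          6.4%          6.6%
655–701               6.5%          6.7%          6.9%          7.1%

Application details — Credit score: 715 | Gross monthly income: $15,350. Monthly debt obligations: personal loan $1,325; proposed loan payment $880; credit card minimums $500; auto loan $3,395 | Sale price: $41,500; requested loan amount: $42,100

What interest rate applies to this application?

6.4%

Credit score 715 ≥ 655; Total monthly debts = (1,325 + 880 + 500 + 3,395) = 6,100. DTI = 6,100/15,350 = 39.7% ≤ 43%
LTV = 42,100/41,500 = 101.4% ≤ 115%
Row: 715 falls in 702–739. Column: 101.4% falls in 93.01–103%. Rate = 6.4%.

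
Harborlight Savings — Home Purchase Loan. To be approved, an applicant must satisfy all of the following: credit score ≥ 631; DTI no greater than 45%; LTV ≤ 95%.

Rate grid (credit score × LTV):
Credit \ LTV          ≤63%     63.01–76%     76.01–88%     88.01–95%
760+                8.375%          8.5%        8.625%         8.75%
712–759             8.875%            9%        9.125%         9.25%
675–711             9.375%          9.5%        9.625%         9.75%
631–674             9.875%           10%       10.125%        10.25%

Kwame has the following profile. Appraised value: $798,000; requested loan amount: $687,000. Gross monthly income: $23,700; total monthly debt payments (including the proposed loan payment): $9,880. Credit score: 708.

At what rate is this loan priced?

9.625%

Credit score 708 ≥ 631; DTI = 9,880/23,700 = 41.7% ≤ 45%
Loan-to-value = 687,000/798,000 = 86.1% — pass (95% max)
Row: 708 falls in 675–711. Column: 86.1% falls in 76.01–88%. Rate = 9.625%.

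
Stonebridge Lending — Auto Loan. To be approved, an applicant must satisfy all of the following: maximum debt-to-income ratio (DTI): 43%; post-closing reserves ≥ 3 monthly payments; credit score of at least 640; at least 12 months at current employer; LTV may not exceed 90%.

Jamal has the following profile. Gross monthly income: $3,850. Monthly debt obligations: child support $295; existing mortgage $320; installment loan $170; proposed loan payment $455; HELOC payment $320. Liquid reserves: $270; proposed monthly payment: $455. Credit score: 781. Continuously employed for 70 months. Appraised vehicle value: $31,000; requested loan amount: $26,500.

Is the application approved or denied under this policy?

Total monthly debts = (295 + 320 + 170 + 455 + 320) = 1,560. DTI: 1,560 ÷ 3,850 = 40.5%, within the 43% cap
Reserves: 270 ÷ 455 = 0.6 months (below 3-month minimum)
Credit score 781 ≥ 640 (meets)
Employment 70 ≥ 12 months
Loan-to-value = 26,500/31,000 = 85.5% — pass (90% max)
Fails on reserves.

Denied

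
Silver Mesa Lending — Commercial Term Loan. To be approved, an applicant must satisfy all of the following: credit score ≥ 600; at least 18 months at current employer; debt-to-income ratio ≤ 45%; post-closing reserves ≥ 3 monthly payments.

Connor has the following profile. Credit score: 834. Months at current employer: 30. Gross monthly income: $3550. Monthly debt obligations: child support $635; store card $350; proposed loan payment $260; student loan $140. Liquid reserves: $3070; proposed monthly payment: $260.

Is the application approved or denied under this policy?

Credit score 834 ≥ 600 (meets)
Employment 30 ≥ 18 months
Total monthly debts = (635 + 350 + 260 + 140) = 1,385. DTI: 1,385 ÷ 3,550 = 39%, within the 45% cap
Reserves: 3,070 ÷ 260 = 11.8 months (meets 3-month minimum)
All criteria satisfied.

Approved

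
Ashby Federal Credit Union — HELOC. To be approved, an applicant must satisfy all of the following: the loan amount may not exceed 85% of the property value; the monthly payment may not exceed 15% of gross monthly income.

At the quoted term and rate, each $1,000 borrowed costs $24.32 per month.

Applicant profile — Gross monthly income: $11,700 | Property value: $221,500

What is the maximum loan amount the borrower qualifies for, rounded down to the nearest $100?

$72,100

Payment cap: 15% × $11,700 = $1,755/month.
At $24.32 per $1,000, that supports 1,755/24.32 × 1,000 ≈ $72,162 → $72,100.
LTV cap: 85% × $221,500 = $188,275 → $188,200.
Binding constraint: payment-to-income.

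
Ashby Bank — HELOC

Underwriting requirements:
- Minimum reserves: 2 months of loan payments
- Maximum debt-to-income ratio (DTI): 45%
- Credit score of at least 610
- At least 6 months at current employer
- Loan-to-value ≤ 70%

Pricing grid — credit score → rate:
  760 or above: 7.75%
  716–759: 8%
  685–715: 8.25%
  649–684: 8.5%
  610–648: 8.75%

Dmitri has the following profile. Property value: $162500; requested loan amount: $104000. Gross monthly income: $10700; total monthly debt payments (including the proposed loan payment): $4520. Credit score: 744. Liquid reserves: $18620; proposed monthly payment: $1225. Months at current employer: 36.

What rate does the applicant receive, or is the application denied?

Credit score 744 ≥ 610 (meets minimum)
LTV = 104,000/162,500 = 64% ≤ 70%
DTI = 4,520/10,700 = 42.2% ≤ 45%
Employment 36 ≥ 6 months
Liquid reserves cover 18,620/1,225 = 15.2 months — ≥ 2 required
All requirements met. Score 744 falls in the 716–759 tier → 8%.

Approved at 8%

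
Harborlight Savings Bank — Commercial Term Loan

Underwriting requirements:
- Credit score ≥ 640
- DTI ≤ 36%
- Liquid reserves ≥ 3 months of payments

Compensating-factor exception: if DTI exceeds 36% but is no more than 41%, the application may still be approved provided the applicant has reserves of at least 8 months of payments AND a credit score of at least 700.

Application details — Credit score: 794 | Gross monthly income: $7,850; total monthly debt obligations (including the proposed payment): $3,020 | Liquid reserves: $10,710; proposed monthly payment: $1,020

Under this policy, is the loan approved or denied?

Approved

Credit score 794 ≥ 640 (meets base)
DTI = 3,020/7,850 = 38.5% > 36% — standard DTI limit exceeded.
Reserves: 10,710 ÷ 1,020 = 10.5 months (meets 3-month minimum)
DTI 38.5% is within the 36%–41% exception band; checking compensating factors.
Reserves 10.5 ≥ 8 months; credit score 794 ≥ 700.
Both compensating conditions met → exception applies.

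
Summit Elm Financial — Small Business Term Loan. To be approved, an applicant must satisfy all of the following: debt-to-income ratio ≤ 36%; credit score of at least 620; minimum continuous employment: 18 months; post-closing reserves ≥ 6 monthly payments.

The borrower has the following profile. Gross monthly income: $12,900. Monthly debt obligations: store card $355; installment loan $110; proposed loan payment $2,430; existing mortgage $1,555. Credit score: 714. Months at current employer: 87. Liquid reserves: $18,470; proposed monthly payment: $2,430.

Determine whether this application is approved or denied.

Approved

Total monthly debts = (355 + 110 + 2,430 + 1,555) = 4,450. Debt-to-income = 4,450/12,900 = 34.5% — meets 36% limit
Credit score 714 ≥ 620 (meets)
Employment 87 ≥ 18 months
Reserves: 18,470 ÷ 2,430 = 7.6 months (meets 6-month minimum)
All criteria satisfied.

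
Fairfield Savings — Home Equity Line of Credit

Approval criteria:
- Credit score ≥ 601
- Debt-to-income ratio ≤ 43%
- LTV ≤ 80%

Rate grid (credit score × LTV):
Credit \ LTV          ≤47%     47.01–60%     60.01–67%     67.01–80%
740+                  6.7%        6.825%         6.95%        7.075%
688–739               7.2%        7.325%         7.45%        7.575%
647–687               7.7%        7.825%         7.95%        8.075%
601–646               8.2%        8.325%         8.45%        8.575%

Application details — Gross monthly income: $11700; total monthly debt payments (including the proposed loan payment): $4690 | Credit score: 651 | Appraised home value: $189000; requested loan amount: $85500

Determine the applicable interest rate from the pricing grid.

Credit score 651 ≥ 601; Debt-to-income = 4,690/11,700 = 40.1% — meets 43% limit
LTV: 85,500 ÷ 189,000 = 45.2%, within 80% cap
Credit 651 → row 647–687; LTV 45.2% → column ≤47%. Grid cell → 7.7%.

7.7%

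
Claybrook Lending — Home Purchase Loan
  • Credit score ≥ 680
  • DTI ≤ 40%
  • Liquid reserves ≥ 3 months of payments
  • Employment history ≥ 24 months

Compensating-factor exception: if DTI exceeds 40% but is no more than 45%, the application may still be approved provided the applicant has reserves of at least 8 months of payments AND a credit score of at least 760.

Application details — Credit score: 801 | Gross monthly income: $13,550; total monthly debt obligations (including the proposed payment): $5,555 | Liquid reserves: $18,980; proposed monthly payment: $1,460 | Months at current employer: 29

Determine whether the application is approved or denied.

Credit score 801 ≥ 680 (meets base)
DTI: 5,555 ÷ 13,550 = 41%, over the 40% base limit.
Reserves = 18,980/1,460 = 13.0 months ≥ 3
Employment 29 ≥ 24 months
41% falls in the override range (40%–45%), so the compensating-factor test applies.
Override check — reserves: 13.0 mo (ok); score: 801 (ok).
Both override conditions satisfied; DTI exception granted.

Approved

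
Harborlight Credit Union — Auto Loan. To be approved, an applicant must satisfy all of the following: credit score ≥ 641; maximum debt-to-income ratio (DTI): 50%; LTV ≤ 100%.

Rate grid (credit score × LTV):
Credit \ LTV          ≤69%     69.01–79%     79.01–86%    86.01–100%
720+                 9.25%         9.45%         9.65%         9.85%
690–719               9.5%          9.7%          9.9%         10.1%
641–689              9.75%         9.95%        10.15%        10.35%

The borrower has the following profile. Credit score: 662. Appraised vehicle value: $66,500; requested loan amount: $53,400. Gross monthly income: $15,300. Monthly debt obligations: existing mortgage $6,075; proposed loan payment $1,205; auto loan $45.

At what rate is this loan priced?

Credit score 662 ≥ 641; Total monthly debts = (6,075 + 1,205 + 45) = 7,325. DTI: 7,325 ÷ 15,300 = 47.9%, within the 50% cap
LTV = 53,400/66,500 = 80.3% ≤ 100%
Credit 662 → row 641–689; LTV 80.3% → column 79.01–86%. Grid cell → 10.15%.

10.15%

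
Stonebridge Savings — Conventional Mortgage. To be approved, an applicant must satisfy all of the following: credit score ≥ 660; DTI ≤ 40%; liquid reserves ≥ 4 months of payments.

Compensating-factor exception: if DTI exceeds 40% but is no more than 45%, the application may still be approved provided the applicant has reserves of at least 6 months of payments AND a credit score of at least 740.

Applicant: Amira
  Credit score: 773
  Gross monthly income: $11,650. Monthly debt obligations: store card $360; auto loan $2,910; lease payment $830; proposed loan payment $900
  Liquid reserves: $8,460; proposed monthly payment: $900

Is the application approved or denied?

Approved

Credit score 773 ≥ 660 (meets base)
Total debts = (360 + 2,910 + 830 + 900) = 5,000. DTI = 5,000/11,650 = 42.9% > 40% — standard DTI limit exceeded.
Reserves: 8,460 ÷ 900 = 9.4 months (meets 4-month minimum)
42.9% falls in the override range (40%–45%), so the compensating-factor test applies.
Override check — reserves: 9.4 mo (ok); score: 773 (ok).
Both compensating conditions met → exception applies.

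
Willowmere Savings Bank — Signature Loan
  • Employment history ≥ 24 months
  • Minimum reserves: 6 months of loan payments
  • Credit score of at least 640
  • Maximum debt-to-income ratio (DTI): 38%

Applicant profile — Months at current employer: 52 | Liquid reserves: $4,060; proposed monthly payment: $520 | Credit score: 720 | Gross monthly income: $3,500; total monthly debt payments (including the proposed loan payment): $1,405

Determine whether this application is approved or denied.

Denied

Employment 52 ≥ 24 months
Reserves = 4,060/520 = 7.8 months ≥ 6
Credit score 720 ≥ 640 (meets)
Debt-to-income = 1,405/3,500 = 40.1% — over 38% limit
Fails on DTI.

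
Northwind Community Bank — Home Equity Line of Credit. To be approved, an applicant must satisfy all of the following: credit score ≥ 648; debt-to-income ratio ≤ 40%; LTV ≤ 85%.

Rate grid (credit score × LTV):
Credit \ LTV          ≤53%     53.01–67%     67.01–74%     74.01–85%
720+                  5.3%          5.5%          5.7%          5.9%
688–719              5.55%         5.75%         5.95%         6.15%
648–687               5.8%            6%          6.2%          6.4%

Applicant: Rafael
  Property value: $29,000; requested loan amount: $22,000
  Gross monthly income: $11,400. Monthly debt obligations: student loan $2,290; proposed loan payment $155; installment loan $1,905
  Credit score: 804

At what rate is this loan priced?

Credit score 804 ≥ 648; Total monthly debts = (2,290 + 155 + 1,905) = 4,350. DTI = 4,350/11,400 = 38.2% ≤ 40%
LTV: 22,000 ÷ 29,000 = 75.9%, within 85% cap
Score 804 is in the 720+ band; LTV 75.9% is in the 74.01–85% band → 5.9%.

5.9%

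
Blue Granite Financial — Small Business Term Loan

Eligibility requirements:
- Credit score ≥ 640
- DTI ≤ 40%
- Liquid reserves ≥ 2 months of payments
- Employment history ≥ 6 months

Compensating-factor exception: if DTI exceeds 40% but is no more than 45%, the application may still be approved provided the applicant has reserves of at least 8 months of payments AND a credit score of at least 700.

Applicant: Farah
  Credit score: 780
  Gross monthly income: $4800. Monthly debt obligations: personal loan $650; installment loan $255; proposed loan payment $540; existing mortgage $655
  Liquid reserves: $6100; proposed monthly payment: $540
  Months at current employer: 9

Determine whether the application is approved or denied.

Credit score 780 ≥ 640 (meets base)
Total debts = (650 + 255 + 540 + 655) = 2,100. DTI = 2,100/4,800 = 43.8% > 40% — standard DTI limit exceeded.
Liquid reserves cover 6,100/540 = 11.3 months — ≥ 2 required
Employment 9 ≥ 6 months
DTI 43.8% is within the 40%–45% exception band; checking compensating factors.
Override check — reserves: 11.3 mo (ok); score: 780 (ok).
Both compensating conditions met → exception applies.

Approved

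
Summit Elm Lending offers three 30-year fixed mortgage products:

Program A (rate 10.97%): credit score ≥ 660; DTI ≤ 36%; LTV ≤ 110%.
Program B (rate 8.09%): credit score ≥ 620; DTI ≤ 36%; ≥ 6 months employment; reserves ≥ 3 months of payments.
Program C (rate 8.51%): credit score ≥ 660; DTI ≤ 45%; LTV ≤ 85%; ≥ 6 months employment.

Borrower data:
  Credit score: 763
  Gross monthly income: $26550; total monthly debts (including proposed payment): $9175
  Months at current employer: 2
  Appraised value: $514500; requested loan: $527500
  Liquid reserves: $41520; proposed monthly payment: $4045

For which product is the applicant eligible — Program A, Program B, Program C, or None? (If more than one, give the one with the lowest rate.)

DTI = 9,175/26,550 = 34.6%.
LTV = 527,500/514,500 = 102.5%.
Reserves = 41,520/4,045 = 10.3 months.
Program A: score 763 ≥ 660; DTI 34.6% ≤ 36%; LTV 102.5% ≤ 110% → qualifies.
Program B: score 763 ≥ 620; DTI 34.6% ≤ 36%; employment 2 < 6 mo; reserves 10.3 ≥ 3 mo → does not qualify.
Program C: score 763 ≥ 660; DTI 34.6% ≤ 45%; LTV 102.5% > 85%; employment 2 < 6 mo → does not qualify.

Program A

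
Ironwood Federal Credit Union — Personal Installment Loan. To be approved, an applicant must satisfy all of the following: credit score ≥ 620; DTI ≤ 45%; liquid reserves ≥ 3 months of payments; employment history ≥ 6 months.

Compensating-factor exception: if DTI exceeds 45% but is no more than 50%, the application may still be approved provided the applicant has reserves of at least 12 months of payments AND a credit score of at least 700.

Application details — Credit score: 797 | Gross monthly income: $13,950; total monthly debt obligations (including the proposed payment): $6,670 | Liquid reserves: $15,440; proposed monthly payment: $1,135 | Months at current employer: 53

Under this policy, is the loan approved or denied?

Approved

Credit score 797 ≥ 620 (meets base)
DTI = 6,670/13,950 = 47.8% > 45% — standard DTI limit exceeded.
Liquid reserves cover 15,440/1,135 = 13.6 months — ≥ 3 required
Employment 53 ≥ 6 months
DTI 47.8% is within the 45%–50% exception band; checking compensating factors.
Override check — reserves: 13.6 mo (ok); score: 797 (ok).
Both override conditions satisfied; DTI exception granted.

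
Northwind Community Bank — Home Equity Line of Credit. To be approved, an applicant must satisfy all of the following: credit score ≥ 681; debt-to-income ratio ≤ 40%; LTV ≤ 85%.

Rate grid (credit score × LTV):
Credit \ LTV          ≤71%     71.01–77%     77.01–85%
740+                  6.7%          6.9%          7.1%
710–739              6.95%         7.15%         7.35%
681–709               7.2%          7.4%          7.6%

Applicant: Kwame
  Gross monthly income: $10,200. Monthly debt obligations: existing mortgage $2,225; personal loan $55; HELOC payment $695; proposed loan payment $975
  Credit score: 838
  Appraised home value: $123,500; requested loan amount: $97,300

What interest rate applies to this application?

7.1%

Credit score 838 ≥ 681; Total monthly debts = (2,225 + 55 + 695 + 975) = 3,950. DTI = 3,950/10,200 = 38.7% ≤ 40%
Loan-to-value = 97,300/123,500 = 78.8% — pass (85% max)
Score 838 is in the 740+ band; LTV 78.8% is in the 77.01–85% band → 7.1%.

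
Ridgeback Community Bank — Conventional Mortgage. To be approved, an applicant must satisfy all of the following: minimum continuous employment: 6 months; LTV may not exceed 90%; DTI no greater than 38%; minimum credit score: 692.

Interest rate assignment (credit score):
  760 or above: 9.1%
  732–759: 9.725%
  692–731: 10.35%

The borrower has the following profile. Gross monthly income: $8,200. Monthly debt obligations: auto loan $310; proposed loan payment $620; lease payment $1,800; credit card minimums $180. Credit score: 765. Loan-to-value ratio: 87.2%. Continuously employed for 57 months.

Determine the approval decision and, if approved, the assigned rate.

Credit score 765 ≥ 692 (meets minimum)
Total monthly debts = (310 + 620 + 1,800 + 180) = 2,910. DTI: 2,910 ÷ 8,200 = 35.5%, within the 38% cap
LTV 87.2% ≤ 90%
Employment 57 ≥ 6 months
All requirements met. Score 765 falls in the 760 or above tier → 9.1%.

Approved at 9.1%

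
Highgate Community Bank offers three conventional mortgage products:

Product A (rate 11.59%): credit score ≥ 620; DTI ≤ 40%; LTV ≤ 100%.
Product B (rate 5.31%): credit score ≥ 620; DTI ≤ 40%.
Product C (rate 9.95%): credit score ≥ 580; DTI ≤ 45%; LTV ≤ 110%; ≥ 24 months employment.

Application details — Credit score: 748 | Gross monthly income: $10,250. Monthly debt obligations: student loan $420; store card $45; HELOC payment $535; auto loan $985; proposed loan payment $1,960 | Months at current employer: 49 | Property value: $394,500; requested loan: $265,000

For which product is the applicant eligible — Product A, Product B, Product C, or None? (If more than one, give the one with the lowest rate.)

Product B

Total debts = (420 + 45 + 535 + 985 + 1,960) = 3,945; DTI = 3,945/10,250 = 38.5%.
LTV = 265,000/394,500 = 67.2%.
Product A: score 748 ≥ 620; DTI 38.5% ≤ 40%; LTV 67.2% ≤ 100% → qualifies.
Product B: score 748 ≥ 620; DTI 38.5% ≤ 40% → qualifies.
Product C: score 748 ≥ 580; DTI 38.5% ≤ 45%; LTV 67.2% ≤ 110%; employment 49 ≥ 24 mo → qualifies.
Qualifying: Product A, Product B, Product C. Lowest rate is 5.31% → Product B.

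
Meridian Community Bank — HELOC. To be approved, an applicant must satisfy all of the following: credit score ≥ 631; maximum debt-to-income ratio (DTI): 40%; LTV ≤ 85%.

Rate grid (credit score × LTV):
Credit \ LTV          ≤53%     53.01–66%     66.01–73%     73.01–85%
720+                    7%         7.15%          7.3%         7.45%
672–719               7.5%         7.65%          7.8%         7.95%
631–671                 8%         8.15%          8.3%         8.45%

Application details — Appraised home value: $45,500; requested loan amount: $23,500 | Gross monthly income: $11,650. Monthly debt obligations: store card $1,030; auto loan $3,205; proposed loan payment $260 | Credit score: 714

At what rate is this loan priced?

7.5%

Credit score 714 ≥ 631; Total monthly debts = (1,030 + 3,205 + 260) = 4,495. DTI = 4,495/11,650 = 38.6% ≤ 40%
LTV = 23,500/45,500 = 51.6% ≤ 85%
Credit 714 → row 672–719; LTV 51.6% → column ≤53%. Grid cell → 7.5%.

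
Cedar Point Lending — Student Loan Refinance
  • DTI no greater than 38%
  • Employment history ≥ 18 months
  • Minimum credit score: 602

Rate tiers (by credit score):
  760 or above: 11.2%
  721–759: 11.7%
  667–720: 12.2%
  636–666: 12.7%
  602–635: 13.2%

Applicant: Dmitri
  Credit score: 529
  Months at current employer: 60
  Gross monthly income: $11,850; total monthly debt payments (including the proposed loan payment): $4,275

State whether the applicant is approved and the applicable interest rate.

Denied

Credit score 529 < 602 (below minimum)
DTI: 4,275 ÷ 11,850 = 36.1%, within the 38% cap
Employment 60 ≥ 18 months
Not all requirements met → denied.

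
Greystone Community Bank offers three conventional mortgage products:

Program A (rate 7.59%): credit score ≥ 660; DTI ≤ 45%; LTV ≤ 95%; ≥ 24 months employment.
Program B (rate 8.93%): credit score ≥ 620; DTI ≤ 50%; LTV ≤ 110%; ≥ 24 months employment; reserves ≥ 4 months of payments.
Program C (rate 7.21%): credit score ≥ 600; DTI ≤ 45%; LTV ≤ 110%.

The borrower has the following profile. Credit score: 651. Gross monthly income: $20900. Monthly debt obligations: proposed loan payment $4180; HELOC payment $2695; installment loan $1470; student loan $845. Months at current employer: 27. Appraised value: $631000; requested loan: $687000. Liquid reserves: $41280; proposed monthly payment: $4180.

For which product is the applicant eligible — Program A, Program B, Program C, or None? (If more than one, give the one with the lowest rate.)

Total debts = (4,180 + 2,695 + 1,470 + 845) = 9,190; DTI = 9,190/20,900 = 44%.
LTV = 687,000/631,000 = 108.9%.
Reserves = 41,280/4,180 = 9.9 months.
Program A: score 651 < 660; DTI 44% ≤ 45%; LTV 108.9% > 95%; employment 27 ≥ 24 mo → does not qualify.
Program B: score 651 ≥ 620; DTI 44% ≤ 50%; LTV 108.9% ≤ 110%; employment 27 ≥ 24 mo; reserves 9.9 ≥ 4 mo → qualifies.
Program C: score 651 ≥ 600; DTI 44% ≤ 45%; LTV 108.9% ≤ 110% → qualifies.
Qualifying: Program B, Program C. Lowest rate is 7.21% → Program C.

Program C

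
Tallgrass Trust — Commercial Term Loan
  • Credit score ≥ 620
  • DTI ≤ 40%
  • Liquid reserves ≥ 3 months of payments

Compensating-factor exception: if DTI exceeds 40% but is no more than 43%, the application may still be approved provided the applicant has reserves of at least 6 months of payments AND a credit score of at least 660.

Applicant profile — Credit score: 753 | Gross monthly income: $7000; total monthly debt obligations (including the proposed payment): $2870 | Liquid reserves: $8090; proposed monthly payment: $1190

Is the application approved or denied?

Approved

Credit score 753 ≥ 620 (meets base)
DTI: 2,870 ÷ 7,000 = 41%, over the 40% base limit.
Reserves = 8,090/1,190 = 6.8 months ≥ 3
41% falls in the override range (40%–43%), so the compensating-factor test applies.
Override check — reserves: 6.8 mo (ok); score: 753 (ok).
Both compensating conditions met → exception applies.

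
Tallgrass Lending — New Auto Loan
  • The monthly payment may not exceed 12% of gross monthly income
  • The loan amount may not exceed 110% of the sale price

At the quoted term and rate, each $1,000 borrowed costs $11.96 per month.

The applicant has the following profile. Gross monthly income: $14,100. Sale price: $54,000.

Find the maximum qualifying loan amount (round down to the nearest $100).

$59,400

Payment cap: 12% × $14,100 = $1,692/month.
At $11.96 per $1,000, that supports 1,692/11.96 × 1,000 ≈ $141,471 → $141,400.
LTV cap: 110% × $54,000 = $59,400 → $59,400.
Binding constraint: loan-to-value.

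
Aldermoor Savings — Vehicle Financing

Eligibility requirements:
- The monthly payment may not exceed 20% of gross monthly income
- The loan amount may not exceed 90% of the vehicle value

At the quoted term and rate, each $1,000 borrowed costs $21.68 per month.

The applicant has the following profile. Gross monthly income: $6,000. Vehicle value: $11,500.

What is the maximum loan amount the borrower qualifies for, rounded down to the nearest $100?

$10,300

Payment cap: 20% × $6,000 = $1,200/month.
At $21.68 per $1,000, that supports 1,200/21.68 × 1,000 ≈ $55,350 → $55,300.
LTV cap: 90% × $11,500 = $10,350 → $10,300.
Binding constraint: loan-to-value.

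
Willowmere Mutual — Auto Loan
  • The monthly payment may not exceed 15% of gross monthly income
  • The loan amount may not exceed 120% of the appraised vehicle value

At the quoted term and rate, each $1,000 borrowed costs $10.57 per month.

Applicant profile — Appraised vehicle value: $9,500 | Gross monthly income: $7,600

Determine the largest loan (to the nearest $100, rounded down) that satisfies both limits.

Payment cap: 15% × $7,600 = $1,140/month.
At $10.57 per $1,000, that supports 1,140/10.57 × 1,000 ≈ $107,852 → $107,800.
LTV cap: 120% × $9,500 = $11,400 → $11,400.
Binding constraint: loan-to-value.

$11,400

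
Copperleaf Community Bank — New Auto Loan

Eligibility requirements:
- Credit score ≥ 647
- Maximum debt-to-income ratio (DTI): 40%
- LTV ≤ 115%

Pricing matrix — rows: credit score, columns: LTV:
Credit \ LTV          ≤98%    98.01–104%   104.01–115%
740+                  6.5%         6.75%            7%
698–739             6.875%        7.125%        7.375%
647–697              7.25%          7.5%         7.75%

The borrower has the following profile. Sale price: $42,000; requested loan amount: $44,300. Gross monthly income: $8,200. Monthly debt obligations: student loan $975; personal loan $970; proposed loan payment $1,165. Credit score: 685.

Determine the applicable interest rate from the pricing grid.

Credit score 685 ≥ 647; Total monthly debts = (975 + 970 + 1,165) = 3,110. DTI: 3,110 ÷ 8,200 = 37.9%, within the 40% cap
Loan-to-value = 44,300/42,000 = 105.5% — pass (115% max)
Score 685 is in the 647–697 band; LTV 105.5% is in the 104.01–115% band → 7.75%.

7.75%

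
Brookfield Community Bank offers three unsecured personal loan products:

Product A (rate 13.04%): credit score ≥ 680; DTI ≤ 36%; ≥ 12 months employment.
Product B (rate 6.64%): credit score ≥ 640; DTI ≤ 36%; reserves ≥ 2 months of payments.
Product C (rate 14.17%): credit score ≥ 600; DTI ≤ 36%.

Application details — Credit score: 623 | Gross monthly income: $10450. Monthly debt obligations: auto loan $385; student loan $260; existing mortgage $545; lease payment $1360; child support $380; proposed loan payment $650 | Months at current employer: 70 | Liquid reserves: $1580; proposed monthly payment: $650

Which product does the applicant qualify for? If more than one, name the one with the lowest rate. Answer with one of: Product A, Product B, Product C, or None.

Total debts = (385 + 260 + 545 + 1,360 + 380 + 650) = 3,580; DTI = 3,580/10,450 = 34.3%.
Reserves = 1,580/650 = 2.4 months.
Product A: score 623 < 680; DTI 34.3% ≤ 36%; employment 70 ≥ 12 mo → does not qualify.
Product B: score 623 < 640; DTI 34.3% ≤ 36%; reserves 2.4 ≥ 2 mo → does not qualify.
Product C: score 623 ≥ 600; DTI 34.3% ≤ 36% → qualifies.

Product C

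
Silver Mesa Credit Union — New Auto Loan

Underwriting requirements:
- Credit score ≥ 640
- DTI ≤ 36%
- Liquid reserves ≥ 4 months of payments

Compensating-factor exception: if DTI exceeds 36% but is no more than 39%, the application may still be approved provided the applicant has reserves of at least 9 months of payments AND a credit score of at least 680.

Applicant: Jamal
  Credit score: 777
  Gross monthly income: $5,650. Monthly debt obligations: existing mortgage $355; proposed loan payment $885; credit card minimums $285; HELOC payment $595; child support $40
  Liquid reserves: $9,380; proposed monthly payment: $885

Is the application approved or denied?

Credit score 777 ≥ 640 (meets base)
Total debts = (355 + 885 + 285 + 595 + 40) = 2,160. DTI: 2,160 ÷ 5,650 = 38.2%, over the 36% base limit.
Reserves = 9,380/885 = 10.6 months ≥ 4
38.2% falls in the override range (36%–39%), so the compensating-factor test applies.
Override check — reserves: 10.6 mo (ok); score: 777 (ok).
Both override conditions satisfied; DTI exception granted.

Approved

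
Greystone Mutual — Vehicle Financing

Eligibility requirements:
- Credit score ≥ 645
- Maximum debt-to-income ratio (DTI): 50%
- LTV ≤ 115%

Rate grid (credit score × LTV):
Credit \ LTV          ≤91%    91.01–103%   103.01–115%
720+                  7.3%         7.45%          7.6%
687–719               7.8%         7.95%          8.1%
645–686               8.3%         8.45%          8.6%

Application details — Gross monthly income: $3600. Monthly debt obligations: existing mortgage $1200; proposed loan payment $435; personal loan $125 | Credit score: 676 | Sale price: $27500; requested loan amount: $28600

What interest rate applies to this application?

8.6%

Credit score 676 ≥ 645; Total monthly debts = (1,200 + 435 + 125) = 1,760. DTI: 1,760 ÷ 3,600 = 48.9%, within the 50% cap
Loan-to-value = 28,600/27,500 = 104% — pass (115% max)
Score 676 is in the 645–686 band; LTV 104% is in the 103.01–115% band → 8.6%.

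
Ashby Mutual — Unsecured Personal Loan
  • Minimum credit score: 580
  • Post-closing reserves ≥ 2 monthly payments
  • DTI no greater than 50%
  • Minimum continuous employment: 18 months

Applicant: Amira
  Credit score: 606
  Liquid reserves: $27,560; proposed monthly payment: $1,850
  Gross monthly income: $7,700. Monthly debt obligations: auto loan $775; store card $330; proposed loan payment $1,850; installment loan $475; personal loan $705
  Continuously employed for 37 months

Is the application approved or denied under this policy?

Credit score 606 ≥ 580 (meets)
Reserves: 27,560 ÷ 1,850 = 14.9 months (meets 2-month minimum)
Total monthly debts = (775 + 330 + 1,850 + 475 + 705) = 4,135. DTI: 4,135 ÷ 7,700 = 53.7%, exceeds the 50% cap
Employment 37 ≥ 18 months
Fails on DTI.

Denied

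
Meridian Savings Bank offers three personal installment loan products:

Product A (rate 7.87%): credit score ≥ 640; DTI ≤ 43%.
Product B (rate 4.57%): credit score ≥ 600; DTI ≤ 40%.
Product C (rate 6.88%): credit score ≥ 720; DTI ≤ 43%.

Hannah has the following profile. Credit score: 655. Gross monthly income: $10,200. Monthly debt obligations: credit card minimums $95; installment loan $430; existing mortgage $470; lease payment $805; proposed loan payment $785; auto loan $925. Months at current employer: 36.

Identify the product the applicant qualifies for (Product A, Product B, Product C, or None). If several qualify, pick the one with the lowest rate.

Product B

Total debts = (95 + 430 + 470 + 805 + 785 + 925) = 3,510; DTI = 3,510/10,200 = 34.4%.
Product A: score 655 ≥ 640; DTI 34.4% ≤ 43% → qualifies.
Product B: score 655 ≥ 600; DTI 34.4% ≤ 40% → qualifies.
Product C: score 655 < 720; DTI 34.4% ≤ 43% → does not qualify.
Qualifying: Product A, Product B. Lowest rate is 4.57% → Product B.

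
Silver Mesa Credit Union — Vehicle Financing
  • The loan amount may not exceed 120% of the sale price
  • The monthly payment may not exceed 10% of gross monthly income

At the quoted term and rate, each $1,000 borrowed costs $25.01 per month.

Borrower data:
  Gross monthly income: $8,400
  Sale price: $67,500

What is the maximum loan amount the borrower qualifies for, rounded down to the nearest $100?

$33,500

Payment cap: 10% × $8,400 = $840/month.
At $25.01 per $1,000, that supports 840/25.01 × 1,000 ≈ $33,586 → $33,500.
LTV cap: 120% × $67,500 = $81,000 → $81,000.
Binding constraint: payment-to-income.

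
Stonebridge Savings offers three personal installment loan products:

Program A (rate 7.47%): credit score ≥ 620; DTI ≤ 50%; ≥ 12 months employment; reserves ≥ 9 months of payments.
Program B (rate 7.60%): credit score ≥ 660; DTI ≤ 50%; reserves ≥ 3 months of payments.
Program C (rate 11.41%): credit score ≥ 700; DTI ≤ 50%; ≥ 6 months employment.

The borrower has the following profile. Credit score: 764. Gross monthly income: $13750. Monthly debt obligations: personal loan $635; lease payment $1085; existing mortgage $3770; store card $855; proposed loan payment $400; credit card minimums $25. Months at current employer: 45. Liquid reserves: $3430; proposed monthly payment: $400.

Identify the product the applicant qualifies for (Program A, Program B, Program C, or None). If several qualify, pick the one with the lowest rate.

Program B

Total debts = (635 + 1,085 + 3,770 + 855 + 400 + 25) = 6,770; DTI = 6,770/13,750 = 49.2%.
Reserves = 3,430/400 = 8.6 months.
Program A: score 764 ≥ 620; DTI 49.2% ≤ 50%; employment 45 ≥ 12 mo; reserves 8.6 < 9 mo → does not qualify.
Program B: score 764 ≥ 660; DTI 49.2% ≤ 50%; reserves 8.6 ≥ 3 mo → qualifies.
Program C: score 764 ≥ 700; DTI 49.2% ≤ 50%; employment 45 ≥ 6 mo → qualifies.
Qualifying: Program B, Program C. Lowest rate is 7.60% → Program B.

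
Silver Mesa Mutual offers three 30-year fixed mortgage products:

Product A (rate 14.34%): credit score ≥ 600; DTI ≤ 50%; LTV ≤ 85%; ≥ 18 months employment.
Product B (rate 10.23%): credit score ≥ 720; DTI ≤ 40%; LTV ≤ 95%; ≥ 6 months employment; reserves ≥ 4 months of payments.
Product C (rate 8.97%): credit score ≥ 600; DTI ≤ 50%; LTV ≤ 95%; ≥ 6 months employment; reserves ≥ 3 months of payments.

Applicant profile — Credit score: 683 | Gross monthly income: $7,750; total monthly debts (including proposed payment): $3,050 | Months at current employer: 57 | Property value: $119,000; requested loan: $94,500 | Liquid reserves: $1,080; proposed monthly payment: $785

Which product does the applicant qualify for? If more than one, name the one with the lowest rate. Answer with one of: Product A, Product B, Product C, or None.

Product A

DTI = 3,050/7,750 = 39.4%.
LTV = 94,500/119,000 = 79.4%.
Reserves = 1,080/785 = 1.4 months.
Product A: score 683 ≥ 600; DTI 39.4% ≤ 50%; LTV 79.4% ≤ 85%; employment 57 ≥ 18 mo → qualifies.
Product B: score 683 < 720; DTI 39.4% ≤ 40%; LTV 79.4% ≤ 95%; employment 57 ≥ 6 mo; reserves 1.4 < 4 mo → does not qualify.
Product C: score 683 ≥ 600; DTI 39.4% ≤ 50%; LTV 79.4% ≤ 95%; employment 57 ≥ 6 mo; reserves 1.4 < 3 mo → does not qualify.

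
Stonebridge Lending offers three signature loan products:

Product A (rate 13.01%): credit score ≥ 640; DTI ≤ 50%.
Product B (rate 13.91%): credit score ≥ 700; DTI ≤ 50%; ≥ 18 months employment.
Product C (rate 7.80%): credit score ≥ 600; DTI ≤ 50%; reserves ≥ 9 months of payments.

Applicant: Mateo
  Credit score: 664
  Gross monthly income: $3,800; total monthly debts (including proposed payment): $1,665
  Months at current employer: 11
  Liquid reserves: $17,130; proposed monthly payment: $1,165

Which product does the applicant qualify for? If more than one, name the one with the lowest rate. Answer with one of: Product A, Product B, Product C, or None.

DTI = 1,665/3,800 = 43.8%.
Reserves = 17,130/1,165 = 14.7 months.
Product A: score 664 ≥ 640; DTI 43.8% ≤ 50% → qualifies.
Product B: score 664 < 700; DTI 43.8% ≤ 50%; employment 11 < 18 mo → does not qualify.
Product C: score 664 ≥ 600; DTI 43.8% ≤ 50%; reserves 14.7 ≥ 9 mo → qualifies.
Qualifying: Product A, Product C. Lowest rate is 7.80% → Product C.

Product C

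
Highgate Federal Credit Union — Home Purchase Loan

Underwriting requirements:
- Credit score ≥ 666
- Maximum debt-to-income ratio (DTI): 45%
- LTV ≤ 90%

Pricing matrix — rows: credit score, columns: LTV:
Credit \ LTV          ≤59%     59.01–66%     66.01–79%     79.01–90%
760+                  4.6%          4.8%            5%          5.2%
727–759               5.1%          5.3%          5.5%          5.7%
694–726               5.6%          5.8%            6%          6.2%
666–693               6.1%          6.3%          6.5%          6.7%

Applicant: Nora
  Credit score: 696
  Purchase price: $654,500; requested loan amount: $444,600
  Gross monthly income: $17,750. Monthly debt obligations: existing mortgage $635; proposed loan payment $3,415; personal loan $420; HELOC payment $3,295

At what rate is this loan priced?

Credit score 696 ≥ 666; Total monthly debts = (635 + 3,415 + 420 + 3,295) = 7,765. DTI: 7,765 ÷ 17,750 = 43.7%, within the 45% cap
Loan-to-value = 444,600/654,500 = 67.9% — pass (90% max)
Score 696 is in the 694–726 band; LTV 67.9% is in the 66.01–79% band → 6%.

6%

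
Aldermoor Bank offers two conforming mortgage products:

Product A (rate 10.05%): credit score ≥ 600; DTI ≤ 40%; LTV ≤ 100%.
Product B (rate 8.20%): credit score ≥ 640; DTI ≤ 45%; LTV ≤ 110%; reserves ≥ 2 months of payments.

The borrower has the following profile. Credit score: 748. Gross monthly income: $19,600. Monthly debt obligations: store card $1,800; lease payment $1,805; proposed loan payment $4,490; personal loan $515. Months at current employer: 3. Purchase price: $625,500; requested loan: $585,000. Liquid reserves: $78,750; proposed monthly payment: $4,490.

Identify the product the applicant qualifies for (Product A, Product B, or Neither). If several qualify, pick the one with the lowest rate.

Total debts = (1,800 + 1,805 + 4,490 + 515) = 8,610; DTI = 8,610/19,600 = 43.9%.
LTV = 585,000/625,500 = 93.5%.
Reserves = 78,750/4,490 = 17.5 months.
Product A: score 748 ≥ 600; DTI 43.9% > 40%; LTV 93.5% ≤ 100% → does not qualify.
Product B: score 748 ≥ 640; DTI 43.9% ≤ 45%; LTV 93.5% ≤ 110%; reserves 17.5 ≥ 2 mo → qualifies.

Product B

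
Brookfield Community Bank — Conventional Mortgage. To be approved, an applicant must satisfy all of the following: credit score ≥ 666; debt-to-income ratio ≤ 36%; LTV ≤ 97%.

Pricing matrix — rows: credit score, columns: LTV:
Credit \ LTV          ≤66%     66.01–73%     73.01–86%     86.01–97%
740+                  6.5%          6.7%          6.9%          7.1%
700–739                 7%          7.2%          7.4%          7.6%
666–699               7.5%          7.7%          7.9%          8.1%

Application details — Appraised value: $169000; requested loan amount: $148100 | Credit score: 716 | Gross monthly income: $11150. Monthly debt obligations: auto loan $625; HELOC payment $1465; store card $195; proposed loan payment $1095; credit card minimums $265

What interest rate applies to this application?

7.6%

Credit score 716 ≥ 666; Total monthly debts = (625 + 1,465 + 195 + 1,095 + 265) = 3,645. DTI: 3,645 ÷ 11,150 = 32.7%, within the 36% cap
LTV: 148,100 ÷ 169,000 = 87.6%, within 97% cap
Credit 716 → row 700–739; LTV 87.6% → column 86.01–97%. Grid cell → 7.6%.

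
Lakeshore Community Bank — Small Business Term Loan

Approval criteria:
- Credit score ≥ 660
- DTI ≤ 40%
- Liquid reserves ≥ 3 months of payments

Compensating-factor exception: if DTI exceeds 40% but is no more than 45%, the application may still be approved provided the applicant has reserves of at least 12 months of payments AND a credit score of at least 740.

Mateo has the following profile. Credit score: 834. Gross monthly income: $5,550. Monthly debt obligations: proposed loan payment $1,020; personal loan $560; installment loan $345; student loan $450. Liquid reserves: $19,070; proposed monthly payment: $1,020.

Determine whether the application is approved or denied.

Credit score 834 ≥ 660 (meets base)
Total debts = (1,020 + 560 + 345 + 450) = 2,375. DTI: 2,375 ÷ 5,550 = 42.8%, over the 40% base limit.
Reserves: 19,070 ÷ 1,020 = 18.7 months (meets 3-month minimum)
42.8% falls in the override range (40%–45%), so the compensating-factor test applies.
Reserves 18.7 ≥ 12 months; credit score 834 ≥ 740.
Both override conditions satisfied; DTI exception granted.

Approved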